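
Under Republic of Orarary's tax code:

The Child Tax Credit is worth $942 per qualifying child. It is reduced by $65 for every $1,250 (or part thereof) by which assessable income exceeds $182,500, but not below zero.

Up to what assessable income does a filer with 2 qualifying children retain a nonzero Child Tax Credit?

$217,500

Full credit = 2 × $942 = $1,884.
After 28 increments the reduction is 28 × $65 = $1,820, leaving $64; one more increment wipes it out. Increment 28 ends at excess 28 × $1,250 = $35,000, so the highest qualifying income is $182,500 + $35,000 = $217,500.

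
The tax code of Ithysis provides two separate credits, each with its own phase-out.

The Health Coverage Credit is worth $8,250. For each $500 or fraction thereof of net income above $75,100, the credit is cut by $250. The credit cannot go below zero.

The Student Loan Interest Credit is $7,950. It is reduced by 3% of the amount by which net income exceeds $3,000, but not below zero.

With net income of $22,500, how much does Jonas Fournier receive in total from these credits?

Health Coverage Credit: $22,500 is at or below the $75,100 threshold, so the full $8,250 applies.
Student Loan Interest Credit: 3% of the $19,500 excess over $3,000 is $585; credit = $7,950 − $585 = $7,365.
Total: $8,250 + $7,365 = $15,615.

$15,615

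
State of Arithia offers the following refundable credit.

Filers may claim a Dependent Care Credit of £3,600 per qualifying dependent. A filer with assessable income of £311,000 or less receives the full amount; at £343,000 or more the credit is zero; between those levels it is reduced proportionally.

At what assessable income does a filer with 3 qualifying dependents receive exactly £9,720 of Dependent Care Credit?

£314,200

Full credit = 3 × £3,600 = £10,800.
£9,720 is 9,720/10,800 of the full £10,800, so 1,080/10,800 of the £32,000 range has been used: income = £311,000 + £32,000 × 1,080/10,800 = £314,200.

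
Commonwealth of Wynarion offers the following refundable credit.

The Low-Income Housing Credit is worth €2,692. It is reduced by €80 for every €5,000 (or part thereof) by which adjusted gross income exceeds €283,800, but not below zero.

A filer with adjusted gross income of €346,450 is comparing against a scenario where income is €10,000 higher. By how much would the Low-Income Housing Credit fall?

€160

At €346,450 — income exceeds €283,800 by €62,650, which is 13 full-or-partial €5,000 increments; reduction = 13 × €80 = €1,040, leaving €1,652.
At €356,450 — income exceeds €283,800 by €72,650, which is 15 full-or-partial €5,000 increments; reduction = 15 × €80 = €1,200, leaving €1,492.
Lost: €1,652 − €1,492 = €160.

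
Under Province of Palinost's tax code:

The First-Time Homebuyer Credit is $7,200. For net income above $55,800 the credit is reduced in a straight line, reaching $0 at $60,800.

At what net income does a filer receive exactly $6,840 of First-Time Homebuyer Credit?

$6,840 is 6,840/7,200 of the full $7,200, so 360/7,200 of the $5,000 range has been used: income = $55,800 + $5,000 × 360/7,200 = $56,050.

$56,050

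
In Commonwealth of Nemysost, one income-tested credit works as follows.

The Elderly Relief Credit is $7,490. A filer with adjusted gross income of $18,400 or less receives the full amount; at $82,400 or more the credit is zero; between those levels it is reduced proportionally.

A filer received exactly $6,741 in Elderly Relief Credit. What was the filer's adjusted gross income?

$24,800

$6,741 is 6,741/7,490 of the full $7,490, so 749/7,490 of the $64,000 range has been used: income = $18,400 + $64,000 × 749/7,490 = $24,800.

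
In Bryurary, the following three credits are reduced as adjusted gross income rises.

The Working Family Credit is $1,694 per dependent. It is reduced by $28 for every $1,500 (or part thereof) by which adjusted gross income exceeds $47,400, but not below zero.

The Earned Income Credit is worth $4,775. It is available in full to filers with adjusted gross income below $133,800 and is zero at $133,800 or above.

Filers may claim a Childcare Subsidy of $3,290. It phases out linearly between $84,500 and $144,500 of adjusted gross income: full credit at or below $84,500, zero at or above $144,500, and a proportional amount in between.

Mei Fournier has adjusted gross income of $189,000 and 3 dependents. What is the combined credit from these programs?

Working Family Credit: base = 3 × $1,694 = $5,082. income exceeds $47,400 by $141,600, which is 95 full-or-partial $1,500 increments; reduction = 95 × $28 = $2,660, leaving $2,422.
Earned Income Credit: $189,000 meets or exceeds the $133,800 cutoff, so the credit is $0.
Childcare Subsidy: $189,000 is at or above $144,500, so the credit is $0.
Total: $2,422 + $0 + $0 = $2,422.

$2,422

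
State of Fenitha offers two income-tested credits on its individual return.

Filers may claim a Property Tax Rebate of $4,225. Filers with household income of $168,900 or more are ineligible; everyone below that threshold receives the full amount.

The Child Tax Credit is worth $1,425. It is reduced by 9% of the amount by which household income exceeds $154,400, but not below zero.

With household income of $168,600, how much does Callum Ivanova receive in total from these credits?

$4,372

Property Tax Rebate: $168,600 is below the $168,900 cutoff, so the full $4,225 applies.
Child Tax Credit: 9% of the $14,200 excess over $154,400 is $1,278; credit = $1,425 − $1,278 = $147.
Total: $4,225 + $147 = $4,372.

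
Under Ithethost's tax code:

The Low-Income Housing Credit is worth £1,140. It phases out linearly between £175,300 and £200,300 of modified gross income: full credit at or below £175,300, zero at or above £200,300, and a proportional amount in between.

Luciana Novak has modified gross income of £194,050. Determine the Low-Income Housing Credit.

Low-Income Housing Credit: £194,050 is £18,750 into a £25,000 phase-out range, leaving 6,250/25,000 of the credit: £1,140 × 6,250/25,000 = £285.

£285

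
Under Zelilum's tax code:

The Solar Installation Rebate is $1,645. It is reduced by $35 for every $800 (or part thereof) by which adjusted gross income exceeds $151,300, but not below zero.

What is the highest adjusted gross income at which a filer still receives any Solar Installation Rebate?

After 46 increments the reduction is 46 × $35 = $1,610, leaving $35; one more increment wipes it out. Increment 46 ends at excess 46 × $800 = $36,800, so the highest qualifying income is $151,300 + $36,800 = $188,100.

$188,100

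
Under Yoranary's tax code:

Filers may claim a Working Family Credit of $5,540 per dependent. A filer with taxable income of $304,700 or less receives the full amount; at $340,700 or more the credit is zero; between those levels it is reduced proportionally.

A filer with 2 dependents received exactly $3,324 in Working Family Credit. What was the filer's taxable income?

$329,900

Full credit = 2 × $5,540 = $11,080.
$3,324 is 3,324/11,080 of the full $11,080, so 7,756/11,080 of the $36,000 range has been used: income = $304,700 + $36,000 × 7,756/11,080 = $329,900.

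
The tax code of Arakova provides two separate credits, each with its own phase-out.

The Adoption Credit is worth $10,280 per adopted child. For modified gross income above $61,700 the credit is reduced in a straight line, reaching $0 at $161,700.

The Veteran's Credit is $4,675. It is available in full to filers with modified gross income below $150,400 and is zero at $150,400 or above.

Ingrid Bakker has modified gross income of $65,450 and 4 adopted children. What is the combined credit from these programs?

$44,253

Adoption Credit: base = 4 × $10,280 = $41,120. $65,450 is $3,750 into a $100,000 phase-out range, leaving 96,250/100,000 of the credit: $41,120 × 96,250/100,000 = $39,578.
Veteran's Credit: $65,450 is below the $150,400 cutoff, so the full $4,675 applies.
Total: $39,578 + $4,675 = $44,253.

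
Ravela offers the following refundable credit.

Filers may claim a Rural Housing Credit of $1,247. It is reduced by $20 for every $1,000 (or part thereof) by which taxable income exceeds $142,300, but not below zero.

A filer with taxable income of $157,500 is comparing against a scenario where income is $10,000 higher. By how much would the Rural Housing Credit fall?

$200

At $157,500 — income exceeds $142,300 by $15,200, which is 16 full-or-partial $1,000 increments; reduction = 16 × $20 = $320, leaving $927.
At $167,500 — income exceeds $142,300 by $25,200, which is 26 full-or-partial $1,000 increments; reduction = 26 × $20 = $520, leaving $727.
Lost: $927 − $727 = $200.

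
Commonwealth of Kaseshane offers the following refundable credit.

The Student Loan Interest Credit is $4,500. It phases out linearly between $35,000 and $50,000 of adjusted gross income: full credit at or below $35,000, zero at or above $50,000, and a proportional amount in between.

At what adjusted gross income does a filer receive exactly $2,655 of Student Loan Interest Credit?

$41,150

$2,655 is 2,655/4,500 of the full $4,500, so 1,845/4,500 of the $15,000 range has been used: income = $35,000 + $15,000 × 1,845/4,500 = $41,150.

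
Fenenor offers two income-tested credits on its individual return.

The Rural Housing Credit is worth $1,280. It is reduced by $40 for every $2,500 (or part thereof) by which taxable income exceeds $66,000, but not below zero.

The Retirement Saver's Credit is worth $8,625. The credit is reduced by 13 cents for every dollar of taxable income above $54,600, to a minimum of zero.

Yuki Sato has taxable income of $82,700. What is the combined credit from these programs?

$5,972

Rural Housing Credit: income exceeds $66,000 by $16,700, which is 7 full-or-partial $2,500 increments; reduction = 7 × $40 = $280, leaving $1,000.
Retirement Saver's Credit: 13% of the $28,100 excess over $54,600 is $3,653; credit = $8,625 − $3,653 = $4,972.
Total: $1,000 + $4,972 = $5,972.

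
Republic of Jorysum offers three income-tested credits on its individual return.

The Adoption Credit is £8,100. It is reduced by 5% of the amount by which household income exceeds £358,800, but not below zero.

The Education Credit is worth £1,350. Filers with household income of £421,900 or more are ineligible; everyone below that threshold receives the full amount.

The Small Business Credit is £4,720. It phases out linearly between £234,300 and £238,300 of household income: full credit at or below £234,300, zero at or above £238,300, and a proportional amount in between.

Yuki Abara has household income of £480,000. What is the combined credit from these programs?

£2,040

Adoption Credit: 5% of the £121,200 excess over £358,800 is £6,060; credit = £8,100 − £6,060 = £2,040.
Education Credit: £480,000 meets or exceeds the £421,900 cutoff, so the credit is £0.
Small Business Credit: £480,000 is at or above £238,300, so the credit is £0.
Total: £2,040 + £0 + £0 = £2,040.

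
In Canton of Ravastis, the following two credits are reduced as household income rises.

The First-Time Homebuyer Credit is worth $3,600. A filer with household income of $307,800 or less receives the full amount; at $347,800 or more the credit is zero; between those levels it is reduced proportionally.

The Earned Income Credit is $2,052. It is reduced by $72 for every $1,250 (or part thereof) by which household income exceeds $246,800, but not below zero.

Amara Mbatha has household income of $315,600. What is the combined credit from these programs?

First-Time Homebuyer Credit: $315,600 is $7,800 into a $40,000 phase-out range, leaving 32,200/40,000 of the credit: $3,600 × 32,200/40,000 = $2,898.
Earned Income Credit: income exceeds $246,800 by $68,800 → 56 increments × $72 = $4,032 ≥ base, so the credit is $0.
Total: $2,898 + $0 = $2,898.

$2,898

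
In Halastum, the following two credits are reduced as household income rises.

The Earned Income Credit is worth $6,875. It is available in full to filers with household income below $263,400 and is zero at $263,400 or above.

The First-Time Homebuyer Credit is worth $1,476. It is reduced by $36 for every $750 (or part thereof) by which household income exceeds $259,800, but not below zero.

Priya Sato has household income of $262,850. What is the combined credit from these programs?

Earned Income Credit: $262,850 is below the $263,400 cutoff, so the full $6,875 applies.
First-Time Homebuyer Credit: income exceeds $259,800 by $3,050, which is 5 full-or-partial $750 increments; reduction = 5 × $36 = $180, leaving $1,296.
Total: $6,875 + $1,296 = $8,171.

$8,171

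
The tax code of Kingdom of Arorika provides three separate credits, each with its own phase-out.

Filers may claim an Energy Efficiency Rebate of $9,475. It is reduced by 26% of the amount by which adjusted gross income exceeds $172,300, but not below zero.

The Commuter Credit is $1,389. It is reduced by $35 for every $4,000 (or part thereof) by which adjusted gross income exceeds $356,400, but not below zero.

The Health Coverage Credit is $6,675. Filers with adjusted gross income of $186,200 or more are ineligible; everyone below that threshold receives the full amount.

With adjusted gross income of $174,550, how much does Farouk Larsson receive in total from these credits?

Energy Efficiency Rebate: 26% of the $2,250 excess over $172,300 is $585; credit = $9,475 − $585 = $8,890.
Commuter Credit: $174,550 is at or below the $356,400 threshold, so the full $1,389 applies.
Health Coverage Credit: $174,550 is below the $186,200 cutoff, so the full $6,675 applies.
Total: $8,890 + $1,389 + $6,675 = $16,954.

$16,954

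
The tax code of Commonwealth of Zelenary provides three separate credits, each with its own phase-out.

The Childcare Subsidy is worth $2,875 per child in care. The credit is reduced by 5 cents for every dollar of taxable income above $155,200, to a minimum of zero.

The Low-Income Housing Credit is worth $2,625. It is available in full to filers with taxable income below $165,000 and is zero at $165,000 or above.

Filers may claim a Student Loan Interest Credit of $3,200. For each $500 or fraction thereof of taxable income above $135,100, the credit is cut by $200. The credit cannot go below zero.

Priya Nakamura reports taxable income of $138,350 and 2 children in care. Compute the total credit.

$10,175

Childcare Subsidy: base = 2 × $2,875 = $5,750. $138,350 is at or below the $155,200 threshold, so the full $5,750 applies.
Low-Income Housing Credit: $138,350 is below the $165,000 cutoff, so the full $2,625 applies.
Student Loan Interest Credit: income exceeds $135,100 by $3,250, which is 7 full-or-partial $500 increments; reduction = 7 × $200 = $1,400, leaving $1,800.
Total: $5,750 + $2,625 + $1,800 = $10,175.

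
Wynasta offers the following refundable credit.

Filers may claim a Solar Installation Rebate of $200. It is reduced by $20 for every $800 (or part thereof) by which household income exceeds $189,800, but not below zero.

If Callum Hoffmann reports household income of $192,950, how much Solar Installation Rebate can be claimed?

$120

Solar Installation Rebate: income exceeds $189,800 by $3,150, which is 4 full-or-partial $800 increments; reduction = 4 × $20 = $80, leaving $120.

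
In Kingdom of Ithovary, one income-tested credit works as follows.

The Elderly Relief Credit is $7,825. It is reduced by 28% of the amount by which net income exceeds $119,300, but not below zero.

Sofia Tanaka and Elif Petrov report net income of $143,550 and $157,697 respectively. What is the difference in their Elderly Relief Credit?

$1,035

Sofia ($143,550): Elderly Relief Credit: 28% of the $24,250 excess over $119,300 is $6,790; credit = $7,825 − $6,790 = $1,035.
Elif ($157,697): Elderly Relief Credit: 28% of the $38,397 excess over $119,300 is $10,751.16 ≥ base, so the credit is $0.
Difference: |$1,035 − $0| = $1,035.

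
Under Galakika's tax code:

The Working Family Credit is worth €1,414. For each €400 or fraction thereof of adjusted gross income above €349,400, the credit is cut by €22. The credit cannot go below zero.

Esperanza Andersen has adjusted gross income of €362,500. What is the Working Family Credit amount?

€688

Working Family Credit: income exceeds €349,400 by €13,100, which is 33 full-or-partial €400 increments; reduction = 33 × €22 = €726, leaving €688.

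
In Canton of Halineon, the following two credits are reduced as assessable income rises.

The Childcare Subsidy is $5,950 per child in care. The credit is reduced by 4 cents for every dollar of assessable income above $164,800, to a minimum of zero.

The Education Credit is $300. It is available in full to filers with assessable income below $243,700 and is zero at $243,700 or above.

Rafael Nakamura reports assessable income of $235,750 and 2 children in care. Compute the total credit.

Childcare Subsidy: base = 2 × $5,950 = $11,900. 4% of the $70,950 excess over $164,800 is $2,838; credit = $11,900 − $2,838 = $9,062.
Education Credit: $235,750 is below the $243,700 cutoff, so the full $300 applies.
Total: $9,062 + $300 = $9,362.

$9,362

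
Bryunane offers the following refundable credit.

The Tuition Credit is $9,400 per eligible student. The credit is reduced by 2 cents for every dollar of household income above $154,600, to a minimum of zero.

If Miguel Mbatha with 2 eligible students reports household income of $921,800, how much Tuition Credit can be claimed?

$3,456

Tuition Credit: base = 2 × $9,400 = $18,800. 2% of the $767,200 excess over $154,600 is $15,344; credit = $18,800 − $15,344 = $3,456.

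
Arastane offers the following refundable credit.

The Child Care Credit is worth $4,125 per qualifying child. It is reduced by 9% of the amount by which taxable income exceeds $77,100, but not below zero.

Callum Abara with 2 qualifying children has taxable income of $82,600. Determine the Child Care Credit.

Child Care Credit: base = 2 × $4,125 = $8,250. 9% of the $5,500 excess over $77,100 is $495; credit = $8,250 − $495 = $7,755.

$7,755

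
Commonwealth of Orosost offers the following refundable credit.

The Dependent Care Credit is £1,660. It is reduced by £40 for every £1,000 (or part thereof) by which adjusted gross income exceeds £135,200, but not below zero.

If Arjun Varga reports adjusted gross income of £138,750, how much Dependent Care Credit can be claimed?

Dependent Care Credit: income exceeds £135,200 by £3,550, which is 4 full-or-partial £1,000 increments; reduction = 4 × £40 = £160, leaving £1,500.

£1,500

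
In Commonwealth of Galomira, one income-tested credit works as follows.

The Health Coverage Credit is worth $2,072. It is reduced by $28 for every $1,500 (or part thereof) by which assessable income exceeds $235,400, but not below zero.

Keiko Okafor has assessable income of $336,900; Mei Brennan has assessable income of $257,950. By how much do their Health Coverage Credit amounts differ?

$1,456

Keiko ($336,900): Health Coverage Credit: income exceeds $235,400 by $101,500, which is 68 full-or-partial $1,500 increments; reduction = 68 × $28 = $1,904, leaving $168.
Mei ($257,950): Health Coverage Credit: income exceeds $235,400 by $22,550, which is 16 full-or-partial $1,500 increments; reduction = 16 × $28 = $448, leaving $1,624.
Difference: |$168 − $1,624| = $1,456.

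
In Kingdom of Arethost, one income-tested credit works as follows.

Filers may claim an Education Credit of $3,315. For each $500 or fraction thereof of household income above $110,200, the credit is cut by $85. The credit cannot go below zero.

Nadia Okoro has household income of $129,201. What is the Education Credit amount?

Education Credit: income exceeds $110,200 by $19,001 → 39 increments × $85 = $3,315 ≥ base, so the credit is $0.

$0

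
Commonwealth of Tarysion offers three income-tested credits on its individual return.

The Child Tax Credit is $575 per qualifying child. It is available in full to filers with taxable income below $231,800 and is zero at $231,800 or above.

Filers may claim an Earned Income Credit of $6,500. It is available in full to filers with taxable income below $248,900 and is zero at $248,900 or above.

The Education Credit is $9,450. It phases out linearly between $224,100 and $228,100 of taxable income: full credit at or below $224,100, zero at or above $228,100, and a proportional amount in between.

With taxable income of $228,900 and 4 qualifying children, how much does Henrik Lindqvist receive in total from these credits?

Child Tax Credit: base = 4 × $575 = $2,300. $228,900 is below the $231,800 cutoff, so the full $2,300 applies.
Earned Income Credit: $228,900 is below the $248,900 cutoff, so the full $6,500 applies.
Education Credit: $228,900 is at or above $228,100, so the credit is $0.
Total: $2,300 + $6,500 + $0 = $8,800.

$8,800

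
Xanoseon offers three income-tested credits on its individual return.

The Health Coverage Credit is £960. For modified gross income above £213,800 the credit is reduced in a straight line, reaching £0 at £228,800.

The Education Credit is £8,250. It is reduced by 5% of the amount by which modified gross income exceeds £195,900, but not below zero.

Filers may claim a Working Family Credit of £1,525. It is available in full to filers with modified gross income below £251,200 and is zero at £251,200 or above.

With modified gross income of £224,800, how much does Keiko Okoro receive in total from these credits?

Health Coverage Credit: £224,800 is £11,000 into a £15,000 phase-out range, leaving 4,000/15,000 of the credit: £960 × 4,000/15,000 = £256.
Education Credit: 5% of the £28,900 excess over £195,900 is £1,445; credit = £8,250 − £1,445 = £6,805.
Working Family Credit: £224,800 is below the £251,200 cutoff, so the full £1,525 applies.
Total: £256 + £6,805 + £1,525 = £8,586.

£8,586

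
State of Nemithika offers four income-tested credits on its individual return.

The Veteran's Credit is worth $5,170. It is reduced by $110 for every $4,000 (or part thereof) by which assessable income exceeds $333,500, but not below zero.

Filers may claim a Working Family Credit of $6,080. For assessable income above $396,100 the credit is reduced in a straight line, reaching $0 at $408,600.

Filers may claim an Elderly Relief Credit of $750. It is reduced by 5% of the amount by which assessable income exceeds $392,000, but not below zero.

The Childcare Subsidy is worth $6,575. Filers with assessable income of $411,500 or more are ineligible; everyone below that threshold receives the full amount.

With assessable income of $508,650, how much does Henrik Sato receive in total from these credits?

$330

Veteran's Credit: income exceeds $333,500 by $175,150, which is 44 full-or-partial $4,000 increments; reduction = 44 × $110 = $4,840, leaving $330.
Working Family Credit: $508,650 is at or above $408,600, so the credit is $0.
Elderly Relief Credit: 5% of the $116,650 excess over $392,000 is $5,832.50 ≥ base, so the credit is $0.
Childcare Subsidy: $508,650 meets or exceeds the $411,500 cutoff, so the credit is $0.
Total: $330 + $0 + $0 + $0 = $330.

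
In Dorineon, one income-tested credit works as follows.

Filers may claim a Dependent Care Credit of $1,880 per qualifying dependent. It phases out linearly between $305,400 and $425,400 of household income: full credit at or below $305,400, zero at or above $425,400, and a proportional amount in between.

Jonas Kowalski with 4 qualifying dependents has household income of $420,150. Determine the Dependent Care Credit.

Dependent Care Credit: base = 4 × $1,880 = $7,520. $420,150 is $114,750 into a $120,000 phase-out range, leaving 5,250/120,000 of the credit: $7,520 × 5,250/120,000 = $329.

$329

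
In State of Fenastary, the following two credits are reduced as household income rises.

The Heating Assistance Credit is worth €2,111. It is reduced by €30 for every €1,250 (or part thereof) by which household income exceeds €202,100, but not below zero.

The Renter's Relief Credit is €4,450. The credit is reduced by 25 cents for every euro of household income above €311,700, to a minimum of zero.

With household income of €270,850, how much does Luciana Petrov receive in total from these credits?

Heating Assistance Credit: income exceeds €202,100 by €68,750, which is 55 full-or-partial €1,250 increments; reduction = 55 × €30 = €1,650, leaving €461.
Renter's Relief Credit: €270,850 is at or below the €311,700 threshold, so the full €4,450 applies.
Total: €461 + €4,450 = €4,911.

€4,911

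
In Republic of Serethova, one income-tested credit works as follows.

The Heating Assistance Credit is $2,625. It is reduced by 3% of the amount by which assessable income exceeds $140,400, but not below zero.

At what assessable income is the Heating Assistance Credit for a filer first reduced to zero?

$227,900

The credit falls by 3% of each dollar above $140,400, so it reaches zero when the excess is $2,625 / 3% = $87,500: income = $140,400 + $87,500 = $227,900.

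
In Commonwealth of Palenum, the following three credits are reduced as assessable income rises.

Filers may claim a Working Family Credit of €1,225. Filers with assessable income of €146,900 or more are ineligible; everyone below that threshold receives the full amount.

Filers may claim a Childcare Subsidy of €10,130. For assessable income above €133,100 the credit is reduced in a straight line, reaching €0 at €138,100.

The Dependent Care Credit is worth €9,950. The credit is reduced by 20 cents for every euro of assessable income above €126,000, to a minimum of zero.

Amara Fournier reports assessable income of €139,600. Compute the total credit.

Working Family Credit: €139,600 is below the €146,900 cutoff, so the full €1,225 applies.
Childcare Subsidy: €139,600 is at or above €138,100, so the credit is €0.
Dependent Care Credit: 20% of the €13,600 excess over €126,000 is €2,720; credit = €9,950 − €2,720 = €7,230.
Total: €1,225 + €0 + €7,230 = €8,455.

€8,455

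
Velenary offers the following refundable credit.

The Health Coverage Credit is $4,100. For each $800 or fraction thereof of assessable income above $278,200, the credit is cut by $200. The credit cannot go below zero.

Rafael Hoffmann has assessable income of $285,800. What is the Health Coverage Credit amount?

Health Coverage Credit: income exceeds $278,200 by $7,600, which is 10 full-or-partial $800 increments; reduction = 10 × $200 = $2,000, leaving $2,100.

$2,100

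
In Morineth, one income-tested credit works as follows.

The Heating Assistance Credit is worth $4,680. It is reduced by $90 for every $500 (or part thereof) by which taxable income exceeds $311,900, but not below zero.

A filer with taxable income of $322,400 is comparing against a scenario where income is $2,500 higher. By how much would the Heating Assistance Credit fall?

$450

At $322,400 — income exceeds $311,900 by $10,500, which is 21 full-or-partial $500 increments; reduction = 21 × $90 = $1,890, leaving $2,790.
At $324,900 — income exceeds $311,900 by $13,000, which is 26 full-or-partial $500 increments; reduction = 26 × $90 = $2,340, leaving $2,340.
Lost: $2,790 − $2,340 = $450.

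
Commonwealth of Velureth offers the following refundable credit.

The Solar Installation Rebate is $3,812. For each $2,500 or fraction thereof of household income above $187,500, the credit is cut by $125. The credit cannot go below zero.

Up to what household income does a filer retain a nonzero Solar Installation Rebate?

$262,500

After 30 increments the reduction is 30 × $125 = $3,750, leaving $62; one more increment wipes it out. Increment 30 ends at excess 30 × $2,500 = $75,000, so the highest qualifying income is $187,500 + $75,000 = $262,500.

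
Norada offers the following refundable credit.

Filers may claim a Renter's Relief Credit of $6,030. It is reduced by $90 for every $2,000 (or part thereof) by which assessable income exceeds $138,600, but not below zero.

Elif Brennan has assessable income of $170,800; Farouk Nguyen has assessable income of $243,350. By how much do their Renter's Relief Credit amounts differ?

$3,240

Elif ($170,800): Renter's Relief Credit: income exceeds $138,600 by $32,200, which is 17 full-or-partial $2,000 increments; reduction = 17 × $90 = $1,530, leaving $4,500.
Farouk ($243,350): Renter's Relief Credit: income exceeds $138,600 by $104,750, which is 53 full-or-partial $2,000 increments; reduction = 53 × $90 = $4,770, leaving $1,260.
Difference: |$4,500 − $1,260| = $3,240.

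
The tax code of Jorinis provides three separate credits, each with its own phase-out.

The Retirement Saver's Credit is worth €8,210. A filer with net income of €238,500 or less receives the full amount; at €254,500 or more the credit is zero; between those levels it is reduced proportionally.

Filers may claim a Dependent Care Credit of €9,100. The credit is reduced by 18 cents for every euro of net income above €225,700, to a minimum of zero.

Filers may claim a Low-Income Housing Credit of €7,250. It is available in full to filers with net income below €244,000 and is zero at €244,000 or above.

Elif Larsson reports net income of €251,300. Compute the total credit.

€6,134

Retirement Saver's Credit: €251,300 is €12,800 into a €16,000 phase-out range, leaving 3,200/16,000 of the credit: €8,210 × 3,200/16,000 = €1,642.
Dependent Care Credit: 18% of the €25,600 excess over €225,700 is €4,608; credit = €9,100 − €4,608 = €4,492.
Low-Income Housing Credit: €251,300 meets or exceeds the €244,000 cutoff, so the credit is €0.
Total: €1,642 + €4,492 + €0 = €6,134.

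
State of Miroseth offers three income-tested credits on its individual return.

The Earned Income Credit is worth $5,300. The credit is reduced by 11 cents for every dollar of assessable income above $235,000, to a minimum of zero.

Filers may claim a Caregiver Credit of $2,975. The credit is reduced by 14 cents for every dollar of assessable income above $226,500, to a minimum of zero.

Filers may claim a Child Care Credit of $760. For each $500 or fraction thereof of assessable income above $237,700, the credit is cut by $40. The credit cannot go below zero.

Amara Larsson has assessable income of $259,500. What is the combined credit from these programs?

Earned Income Credit: 11% of the $24,500 excess over $235,000 is $2,695; credit = $5,300 − $2,695 = $2,605.
Caregiver Credit: 14% of the $33,000 excess over $226,500 is $4,620 ≥ base, so the credit is $0.
Child Care Credit: income exceeds $237,700 by $21,800 → 44 increments × $40 = $1,760 ≥ base, so the credit is $0.
Total: $2,605 + $0 + $0 = $2,605.

$2,605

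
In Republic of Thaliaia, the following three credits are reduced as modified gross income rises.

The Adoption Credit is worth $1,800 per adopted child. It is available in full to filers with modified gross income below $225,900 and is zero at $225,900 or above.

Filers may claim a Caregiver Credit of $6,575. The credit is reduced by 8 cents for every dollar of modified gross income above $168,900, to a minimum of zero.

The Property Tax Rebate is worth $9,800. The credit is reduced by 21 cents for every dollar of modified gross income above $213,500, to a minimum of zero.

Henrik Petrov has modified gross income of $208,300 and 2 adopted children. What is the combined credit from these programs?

Adoption Credit: base = 2 × $1,800 = $3,600. $208,300 is below the $225,900 cutoff, so the full $3,600 applies.
Caregiver Credit: 8% of the $39,400 excess over $168,900 is $3,152; credit = $6,575 − $3,152 = $3,423.
Property Tax Rebate: $208,300 is at or below the $213,500 threshold, so the full $9,800 applies.
Total: $3,600 + $3,423 + $9,800 = $16,823.

$16,823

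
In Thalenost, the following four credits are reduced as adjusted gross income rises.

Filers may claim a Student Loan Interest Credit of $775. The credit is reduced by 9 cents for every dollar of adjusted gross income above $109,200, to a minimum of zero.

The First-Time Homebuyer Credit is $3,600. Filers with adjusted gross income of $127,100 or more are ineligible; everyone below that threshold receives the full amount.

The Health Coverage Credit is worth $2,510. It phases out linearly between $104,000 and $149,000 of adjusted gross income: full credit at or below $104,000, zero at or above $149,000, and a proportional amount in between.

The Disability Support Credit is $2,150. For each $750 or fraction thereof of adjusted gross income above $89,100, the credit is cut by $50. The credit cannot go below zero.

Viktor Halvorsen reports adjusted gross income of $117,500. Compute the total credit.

$5,635

Student Loan Interest Credit: 9% of the $8,300 excess over $109,200 is $747; credit = $775 − $747 = $28.
First-Time Homebuyer Credit: $117,500 is below the $127,100 cutoff, so the full $3,600 applies.
Health Coverage Credit: $117,500 is $13,500 into a $45,000 phase-out range, leaving 31,500/45,000 of the credit: $2,510 × 31,500/45,000 = $1,757.
Disability Support Credit: income exceeds $89,100 by $28,400, which is 38 full-or-partial $750 increments; reduction = 38 × $50 = $1,900, leaving $250.
Total: $28 + $3,600 + $1,757 + $250 = $5,635.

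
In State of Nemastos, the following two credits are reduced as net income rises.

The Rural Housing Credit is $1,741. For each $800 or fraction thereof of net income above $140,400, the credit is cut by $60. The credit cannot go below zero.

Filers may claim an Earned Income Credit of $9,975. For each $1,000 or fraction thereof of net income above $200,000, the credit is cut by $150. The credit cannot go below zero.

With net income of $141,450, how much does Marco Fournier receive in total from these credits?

Rural Housing Credit: income exceeds $140,400 by $1,050, which is 2 full-or-partial $800 increments; reduction = 2 × $60 = $120, leaving $1,621.
Earned Income Credit: $141,450 is at or below the $200,000 threshold, so the full $9,975 applies.
Total: $1,621 + $9,975 = $11,596.

$11,596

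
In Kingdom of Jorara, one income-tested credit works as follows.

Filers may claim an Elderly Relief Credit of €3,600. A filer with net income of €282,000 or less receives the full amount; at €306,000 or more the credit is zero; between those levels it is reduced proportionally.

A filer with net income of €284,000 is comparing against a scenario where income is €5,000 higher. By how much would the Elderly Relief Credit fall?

At €284,000 — €284,000 is €2,000 into a €24,000 phase-out range, leaving 22,000/24,000 of the credit: €3,600 × 22,000/24,000 = €3,300.
At €289,000 — €289,000 is €7,000 into a €24,000 phase-out range, leaving 17,000/24,000 of the credit: €3,600 × 17,000/24,000 = €2,550.
Lost: €3,300 − €2,550 = €750.

€750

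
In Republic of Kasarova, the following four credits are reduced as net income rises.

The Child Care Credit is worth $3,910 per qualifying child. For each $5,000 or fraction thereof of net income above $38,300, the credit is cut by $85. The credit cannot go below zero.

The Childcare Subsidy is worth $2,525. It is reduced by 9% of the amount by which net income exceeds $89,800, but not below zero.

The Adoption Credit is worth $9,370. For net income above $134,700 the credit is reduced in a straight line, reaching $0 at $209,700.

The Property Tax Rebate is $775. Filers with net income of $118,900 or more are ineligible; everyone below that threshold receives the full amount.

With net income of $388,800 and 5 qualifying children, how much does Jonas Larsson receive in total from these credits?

$13,515

Child Care Credit: base = 5 × $3,910 = $19,550. income exceeds $38,300 by $350,500, which is 71 full-or-partial $5,000 increments; reduction = 71 × $85 = $6,035, leaving $13,515.
Childcare Subsidy: 9% of the $299,000 excess over $89,800 is $26,910 ≥ base, so the credit is $0.
Adoption Credit: $388,800 is at or above $209,700, so the credit is $0.
Property Tax Rebate: $388,800 meets or exceeds the $118,900 cutoff, so the credit is $0.
Total: $13,515 + $0 + $0 + $0 = $13,515.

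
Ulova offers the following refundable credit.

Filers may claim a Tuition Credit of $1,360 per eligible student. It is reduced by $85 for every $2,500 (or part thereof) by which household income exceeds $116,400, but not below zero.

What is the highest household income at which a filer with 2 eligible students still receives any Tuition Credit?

$193,900

Full credit = 2 × $1,360 = $2,720.
After 31 increments the reduction is 31 × $85 = $2,635, leaving $85; one more increment wipes it out. Increment 31 ends at excess 31 × $2,500 = $77,500, so the highest qualifying income is $116,400 + $77,500 = $193,900.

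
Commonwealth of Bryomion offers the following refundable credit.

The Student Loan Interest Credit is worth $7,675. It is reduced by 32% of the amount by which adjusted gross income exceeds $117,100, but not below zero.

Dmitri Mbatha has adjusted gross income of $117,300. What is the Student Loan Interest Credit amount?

$7,611

Student Loan Interest Credit: 32% of the $200 excess over $117,100 is $64; credit = $7,675 − $64 = $7,611.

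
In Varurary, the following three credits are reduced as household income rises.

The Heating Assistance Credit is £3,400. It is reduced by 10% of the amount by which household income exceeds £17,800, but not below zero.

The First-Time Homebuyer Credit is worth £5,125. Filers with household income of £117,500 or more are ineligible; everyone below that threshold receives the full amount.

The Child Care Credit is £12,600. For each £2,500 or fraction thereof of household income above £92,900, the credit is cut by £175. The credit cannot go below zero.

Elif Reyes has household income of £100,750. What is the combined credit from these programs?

£17,025

Heating Assistance Credit: 10% of the £82,950 excess over £17,800 is £8,295 ≥ base, so the credit is £0.
First-Time Homebuyer Credit: £100,750 is below the £117,500 cutoff, so the full £5,125 applies.
Child Care Credit: income exceeds £92,900 by £7,850, which is 4 full-or-partial £2,500 increments; reduction = 4 × £175 = £700, leaving £11,900.
Total: £0 + £5,125 + £11,900 = £17,025.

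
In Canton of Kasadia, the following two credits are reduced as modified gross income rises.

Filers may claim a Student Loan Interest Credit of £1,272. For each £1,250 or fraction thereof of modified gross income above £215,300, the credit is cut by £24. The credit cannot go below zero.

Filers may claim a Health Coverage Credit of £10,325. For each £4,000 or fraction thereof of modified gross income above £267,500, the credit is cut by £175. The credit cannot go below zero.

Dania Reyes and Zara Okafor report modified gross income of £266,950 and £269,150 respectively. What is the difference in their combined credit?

£223

Dania (£266,950): Student Loan Interest Credit: income exceeds £215,300 by £51,650, which is 42 full-or-partial £1,250 increments; reduction = 42 × £24 = £1,008, leaving £264. Health Coverage Credit: £266,950 is at or below the £267,500 threshold, so the full £10,325 applies. total £264 + £10,325 = £10,589
Zara (£269,150): Student Loan Interest Credit: income exceeds £215,300 by £53,850, which is 44 full-or-partial £1,250 increments; reduction = 44 × £24 = £1,056, leaving £216. Health Coverage Credit: income exceeds £267,500 by £1,650, which is 1 full-or-partial £4,000 increment; reduction = 1 × £175 = £175, leaving £10,150. total £216 + £10,150 = £10,366
Difference: |£10,589 − £10,366| = £223.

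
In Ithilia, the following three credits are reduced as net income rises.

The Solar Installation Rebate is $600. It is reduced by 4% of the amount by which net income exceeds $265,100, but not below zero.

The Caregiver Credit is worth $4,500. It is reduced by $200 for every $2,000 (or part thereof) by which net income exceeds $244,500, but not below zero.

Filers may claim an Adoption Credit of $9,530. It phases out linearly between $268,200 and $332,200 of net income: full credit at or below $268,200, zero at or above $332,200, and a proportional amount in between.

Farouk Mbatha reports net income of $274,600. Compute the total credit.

Solar Installation Rebate: 4% of the $9,500 excess over $265,100 is $380; credit = $600 − $380 = $220.
Caregiver Credit: income exceeds $244,500 by $30,100, which is 16 full-or-partial $2,000 increments; reduction = 16 × $200 = $3,200, leaving $1,300.
Adoption Credit: $274,600 is $6,400 into a $64,000 phase-out range, leaving 57,600/64,000 of the credit: $9,530 × 57,600/64,000 = $8,577.
Total: $220 + $1,300 + $8,577 = $10,097.

$10,097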